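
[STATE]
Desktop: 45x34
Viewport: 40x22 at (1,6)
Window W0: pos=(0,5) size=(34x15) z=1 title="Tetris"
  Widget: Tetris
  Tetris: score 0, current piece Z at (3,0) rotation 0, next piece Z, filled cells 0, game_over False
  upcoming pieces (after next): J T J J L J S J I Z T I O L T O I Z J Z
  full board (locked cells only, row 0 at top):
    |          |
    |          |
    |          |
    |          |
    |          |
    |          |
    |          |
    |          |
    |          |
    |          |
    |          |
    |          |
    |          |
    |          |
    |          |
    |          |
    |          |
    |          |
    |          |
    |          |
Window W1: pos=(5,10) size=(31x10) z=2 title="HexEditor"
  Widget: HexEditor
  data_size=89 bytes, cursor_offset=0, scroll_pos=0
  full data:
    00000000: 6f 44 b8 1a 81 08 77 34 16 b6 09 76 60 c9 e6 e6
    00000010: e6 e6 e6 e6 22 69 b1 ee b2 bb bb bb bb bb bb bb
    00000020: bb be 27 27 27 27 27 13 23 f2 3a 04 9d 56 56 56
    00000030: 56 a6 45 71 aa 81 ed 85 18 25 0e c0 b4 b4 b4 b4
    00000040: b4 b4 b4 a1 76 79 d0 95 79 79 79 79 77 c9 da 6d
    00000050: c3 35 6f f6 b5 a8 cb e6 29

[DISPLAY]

 Tetris                         ┃       
────────────────────────────────┨       
          │Next:                ┃       
          │▓▓                   ┃       
    ┏━━━━━━━━━━━━━━━━━━━━━━━━━━━━━┓     
    ┃ HexEditor                   ┃     
    ┠─────────────────────────────┨     
    ┃00000000  6F 44 b8 1a 81 08 7┃     
    ┃00000010  e6 e6 e6 e6 22 69 b┃     
    ┃00000020  bb be 27 27 27 27 2┃     
    ┃00000030  56 a6 45 71 aa 81 e┃     
    ┃00000040  b4 b4 b4 a1 76 79 d┃     
    ┃00000050  c3 35 6f f6 b5 a8 c┃     
━━━━┗━━━━━━━━━━━━━━━━━━━━━━━━━━━━━┛     
                                        
                                        
                                        
                                        
                                        
                                        
                                        
                                        


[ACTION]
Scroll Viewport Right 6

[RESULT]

ris                         ┃           
────────────────────────────┨           
      │Next:                ┃           
      │▓▓                   ┃           
┏━━━━━━━━━━━━━━━━━━━━━━━━━━━━━┓         
┃ HexEditor                   ┃         
┠─────────────────────────────┨         
┃00000000  6F 44 b8 1a 81 08 7┃         
┃00000010  e6 e6 e6 e6 22 69 b┃         
┃00000020  bb be 27 27 27 27 2┃         
┃00000030  56 a6 45 71 aa 81 e┃         
┃00000040  b4 b4 b4 a1 76 79 d┃         
┃00000050  c3 35 6f f6 b5 a8 c┃         
┗━━━━━━━━━━━━━━━━━━━━━━━━━━━━━┛         
                                        
                                        
                                        
                                        
                                        
                                        
                                        
                                        


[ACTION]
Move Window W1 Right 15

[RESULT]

ris                         ┃           
────────────────────────────┨           
      │Next:                ┃           
      │▓▓                   ┃           
      │ ▓┏━━━━━━━━━━━━━━━━━━━━━━━━━━━━━┓
      │  ┃ HexEditor                   ┃
      │  ┠─────────────────────────────┨
      │  ┃00000000  6F 44 b8 1a 81 08 7┃
      │Sc┃00000010  e6 e6 e6 e6 22 69 b┃
      │0 ┃00000020  bb be 27 27 27 27 2┃
      │  ┃00000030  56 a6 45 71 aa 81 e┃
      │  ┃00000040  b4 b4 b4 a1 76 79 d┃
      │  ┃00000050  c3 35 6f f6 b5 a8 c┃
━━━━━━━━━┗━━━━━━━━━━━━━━━━━━━━━━━━━━━━━┛
                                        
                                        
                                        
                                        
                                        
                                        
                                        
                                        


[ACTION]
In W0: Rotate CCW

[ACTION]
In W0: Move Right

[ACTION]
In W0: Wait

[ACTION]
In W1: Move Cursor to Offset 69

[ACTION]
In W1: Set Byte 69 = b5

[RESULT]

ris                         ┃           
────────────────────────────┨           
      │Next:                ┃           
      │▓▓                   ┃           
      │ ▓┏━━━━━━━━━━━━━━━━━━━━━━━━━━━━━┓
      │  ┃ HexEditor                   ┃
      │  ┠─────────────────────────────┨
      │  ┃00000000  6f 44 b8 1a 81 08 7┃
      │Sc┃00000010  e6 e6 e6 e6 22 69 b┃
      │0 ┃00000020  bb be 27 27 27 27 2┃
      │  ┃00000030  56 a6 45 71 aa 81 e┃
      │  ┃00000040  b4 b4 b4 a1 76 B5 d┃
      │  ┃00000050  c3 35 6f f6 b5 a8 c┃
━━━━━━━━━┗━━━━━━━━━━━━━━━━━━━━━━━━━━━━━┛
                                        
                                        
                                        
                                        
                                        
                                        
                                        
                                        


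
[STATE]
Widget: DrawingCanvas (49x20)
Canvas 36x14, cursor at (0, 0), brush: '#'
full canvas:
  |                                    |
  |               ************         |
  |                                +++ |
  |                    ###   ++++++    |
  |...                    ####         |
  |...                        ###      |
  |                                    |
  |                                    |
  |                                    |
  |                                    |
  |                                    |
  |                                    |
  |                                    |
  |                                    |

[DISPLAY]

+                                                
               ************                      
                                +++              
                    ###   ++++++                 
...                    ####                      
...                        ###                   
                                                 
                                                 
                                                 
                                                 
                                                 
                                                 
                                                 
                                                 
                                                 
                                                 
                                                 
                                                 
                                                 
                                                 


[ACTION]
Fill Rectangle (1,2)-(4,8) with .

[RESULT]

+                                                
  .......      ************                      
  .......                       +++              
  .......           ###   ++++++                 
.........              ####                      
...                        ###                   
                                                 
                                                 
                                                 
                                                 
                                                 
                                                 
                                                 
                                                 
                                                 
                                                 
                                                 
                                                 
                                                 
                                                 


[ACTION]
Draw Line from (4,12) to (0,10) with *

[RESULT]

+         *                                      
  .......  *   ************                      
  .......  *                    +++              
  .......   *       ###   ++++++                 
.........   *          ####                      
...                        ###                   
                                                 
                                                 
                                                 
                                                 
                                                 
                                                 
                                                 
                                                 
                                                 
                                                 
                                                 
                                                 
                                                 
                                                 


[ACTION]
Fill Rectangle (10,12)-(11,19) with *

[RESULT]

+         *                                      
  .......  *   ************                      
  .......  *                    +++              
  .......   *       ###   ++++++                 
.........   *          ####                      
...                        ###                   
                                                 
                                                 
                                                 
                                                 
            ********                             
            ********                             
                                                 
                                                 
                                                 
                                                 
                                                 
                                                 
                                                 
                                                 


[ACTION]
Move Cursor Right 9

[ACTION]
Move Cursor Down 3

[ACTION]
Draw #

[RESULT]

          *                                      
  .......  *   ************                      
  .......  *                    +++              
  .......#  *       ###   ++++++                 
.........   *          ####                      
...                        ###                   
                                                 
                                                 
                                                 
                                                 
            ********                             
            ********                             
                                                 
                                                 
                                                 
                                                 
                                                 
                                                 
                                                 
                                                 


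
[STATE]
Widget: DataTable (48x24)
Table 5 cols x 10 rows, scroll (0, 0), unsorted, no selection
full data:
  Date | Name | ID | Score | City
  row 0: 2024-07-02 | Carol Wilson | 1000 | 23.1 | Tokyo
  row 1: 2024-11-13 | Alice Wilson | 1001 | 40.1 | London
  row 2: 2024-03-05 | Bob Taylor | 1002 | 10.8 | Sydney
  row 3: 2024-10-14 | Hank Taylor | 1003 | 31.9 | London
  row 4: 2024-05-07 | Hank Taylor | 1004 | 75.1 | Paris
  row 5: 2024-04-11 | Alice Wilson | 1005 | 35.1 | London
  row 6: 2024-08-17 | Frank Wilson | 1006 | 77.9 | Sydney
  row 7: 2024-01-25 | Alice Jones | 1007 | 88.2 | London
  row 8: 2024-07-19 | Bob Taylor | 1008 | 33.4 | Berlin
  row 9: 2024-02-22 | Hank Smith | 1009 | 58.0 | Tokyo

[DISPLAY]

Date      │Name        │ID  │Score│City         
──────────┼────────────┼────┼─────┼──────       
2024-07-02│Carol Wilson│1000│23.1 │Tokyo        
2024-11-13│Alice Wilson│1001│40.1 │London       
2024-03-05│Bob Taylor  │1002│10.8 │Sydney       
2024-10-14│Hank Taylor │1003│31.9 │London       
2024-05-07│Hank Taylor │1004│75.1 │Paris        
2024-04-11│Alice Wilson│1005│35.1 │London       
2024-08-17│Frank Wilson│1006│77.9 │Sydney       
2024-01-25│Alice Jones │1007│88.2 │London       
2024-07-19│Bob Taylor  │1008│33.4 │Berlin       
2024-02-22│Hank Smith  │1009│58.0 │Tokyo        
                                                
                                                
                                                
                                                
                                                
                                                
                                                
                                                
                                                
                                                
                                                
                                                


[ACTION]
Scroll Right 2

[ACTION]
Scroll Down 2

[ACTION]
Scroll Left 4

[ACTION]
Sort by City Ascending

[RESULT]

Date      │Name        │ID  │Score│City ▲       
──────────┼────────────┼────┼─────┼──────       
2024-07-19│Bob Taylor  │1008│33.4 │Berlin       
2024-11-13│Alice Wilson│1001│40.1 │London       
2024-10-14│Hank Taylor │1003│31.9 │London       
2024-04-11│Alice Wilson│1005│35.1 │London       
2024-01-25│Alice Jones │1007│88.2 │London       
2024-05-07│Hank Taylor │1004│75.1 │Paris        
2024-03-05│Bob Taylor  │1002│10.8 │Sydney       
2024-08-17│Frank Wilson│1006│77.9 │Sydney       
2024-07-02│Carol Wilson│1000│23.1 │Tokyo        
2024-02-22│Hank Smith  │1009│58.0 │Tokyo        
                                                
                                                
                                                
                                                
                                                
                                                
                                                
                                                
                                                
                                                
                                                
                                                


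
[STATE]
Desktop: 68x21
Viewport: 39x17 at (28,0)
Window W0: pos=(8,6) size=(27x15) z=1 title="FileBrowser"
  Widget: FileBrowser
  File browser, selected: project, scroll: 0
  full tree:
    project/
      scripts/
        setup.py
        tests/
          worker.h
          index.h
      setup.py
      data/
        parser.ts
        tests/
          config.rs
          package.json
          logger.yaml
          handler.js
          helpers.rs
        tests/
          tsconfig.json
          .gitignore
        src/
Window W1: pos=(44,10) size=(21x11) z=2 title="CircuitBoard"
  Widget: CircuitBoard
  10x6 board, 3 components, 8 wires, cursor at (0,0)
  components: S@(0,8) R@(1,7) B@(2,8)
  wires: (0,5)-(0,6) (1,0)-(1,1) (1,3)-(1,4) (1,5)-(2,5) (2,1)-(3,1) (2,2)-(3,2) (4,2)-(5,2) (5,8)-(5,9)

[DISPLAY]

                                       
                                       
                                       
                                       
                                       
                                       
━━━━━━┓                                
      ┃                                
──────┨                                
      ┃                                
      ┃         ┏━━━━━━━━━━━━━━━━━━━┓  
      ┃         ┃ CircuitBoard      ┃  
      ┃         ┠───────────────────┨  
      ┃         ┃   0 1 2 3 4 5 6 7 ┃  
      ┃         ┃0  [.]             ┃  
      ┃         ┃                   ┃  
      ┃         ┃1   · ─ ·       · ─┃  


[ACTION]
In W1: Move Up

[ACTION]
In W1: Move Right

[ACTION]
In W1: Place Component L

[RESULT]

                                       
                                       
                                       
                                       
                                       
                                       
━━━━━━┓                                
      ┃                                
──────┨                                
      ┃                                
      ┃         ┏━━━━━━━━━━━━━━━━━━━┓  
      ┃         ┃ CircuitBoard      ┃  
      ┃         ┠───────────────────┨  
      ┃         ┃   0 1 2 3 4 5 6 7 ┃  
      ┃         ┃0      [L]         ┃  
      ┃         ┃                   ┃  
      ┃         ┃1   · ─ ·       · ─┃  


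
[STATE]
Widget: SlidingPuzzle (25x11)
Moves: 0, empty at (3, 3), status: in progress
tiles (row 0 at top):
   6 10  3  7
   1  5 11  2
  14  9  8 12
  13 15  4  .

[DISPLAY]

┌────┬────┬────┬────┐    
│  6 │ 10 │  3 │  7 │    
├────┼────┼────┼────┤    
│  1 │  5 │ 11 │  2 │    
├────┼────┼────┼────┤    
│ 14 │  9 │  8 │ 12 │    
├────┼────┼────┼────┤    
│ 13 │ 15 │  4 │    │    
└────┴────┴────┴────┘    
Moves: 0                 
                         


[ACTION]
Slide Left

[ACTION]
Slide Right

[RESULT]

┌────┬────┬────┬────┐    
│  6 │ 10 │  3 │  7 │    
├────┼────┼────┼────┤    
│  1 │  5 │ 11 │  2 │    
├────┼────┼────┼────┤    
│ 14 │  9 │  8 │ 12 │    
├────┼────┼────┼────┤    
│ 13 │ 15 │    │  4 │    
└────┴────┴────┴────┘    
Moves: 1                 
                         


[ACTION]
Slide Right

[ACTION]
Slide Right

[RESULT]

┌────┬────┬────┬────┐    
│  6 │ 10 │  3 │  7 │    
├────┼────┼────┼────┤    
│  1 │  5 │ 11 │  2 │    
├────┼────┼────┼────┤    
│ 14 │  9 │  8 │ 12 │    
├────┼────┼────┼────┤    
│    │ 13 │ 15 │  4 │    
└────┴────┴────┴────┘    
Moves: 3                 
                         


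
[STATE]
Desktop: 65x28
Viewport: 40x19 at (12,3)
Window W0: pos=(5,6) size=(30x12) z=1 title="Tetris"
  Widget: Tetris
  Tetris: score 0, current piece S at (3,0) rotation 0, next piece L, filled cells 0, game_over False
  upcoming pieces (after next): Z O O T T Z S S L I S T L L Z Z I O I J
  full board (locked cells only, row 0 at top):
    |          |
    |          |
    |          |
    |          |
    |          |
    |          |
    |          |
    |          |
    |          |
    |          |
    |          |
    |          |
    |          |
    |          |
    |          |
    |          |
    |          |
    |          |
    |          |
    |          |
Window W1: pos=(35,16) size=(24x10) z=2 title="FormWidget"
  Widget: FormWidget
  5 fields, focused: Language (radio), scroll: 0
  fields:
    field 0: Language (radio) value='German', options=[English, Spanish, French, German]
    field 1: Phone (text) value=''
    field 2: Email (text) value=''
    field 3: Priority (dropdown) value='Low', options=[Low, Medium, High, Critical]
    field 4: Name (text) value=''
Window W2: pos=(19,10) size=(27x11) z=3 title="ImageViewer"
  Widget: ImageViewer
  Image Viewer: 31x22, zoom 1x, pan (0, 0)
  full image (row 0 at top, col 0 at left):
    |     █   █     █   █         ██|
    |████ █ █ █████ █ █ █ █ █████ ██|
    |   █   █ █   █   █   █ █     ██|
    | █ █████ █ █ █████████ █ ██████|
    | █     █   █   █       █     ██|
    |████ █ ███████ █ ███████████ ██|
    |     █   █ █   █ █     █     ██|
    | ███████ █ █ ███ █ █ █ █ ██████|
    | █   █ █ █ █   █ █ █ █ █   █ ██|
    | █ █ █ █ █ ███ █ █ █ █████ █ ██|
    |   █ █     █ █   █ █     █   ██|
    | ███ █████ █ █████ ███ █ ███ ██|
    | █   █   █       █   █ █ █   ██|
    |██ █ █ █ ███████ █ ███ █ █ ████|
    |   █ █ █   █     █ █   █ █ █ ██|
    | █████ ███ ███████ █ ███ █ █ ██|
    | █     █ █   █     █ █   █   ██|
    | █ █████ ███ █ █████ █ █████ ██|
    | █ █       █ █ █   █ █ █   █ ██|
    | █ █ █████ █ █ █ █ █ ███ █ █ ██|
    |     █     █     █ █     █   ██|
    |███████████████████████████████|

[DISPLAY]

                                        
                                        
                                        
━━━━━━━━━━━━━━━━━━━━━━┓                 
s                     ┃                 
──────────────────────┨                 
    │Next:            ┃                 
    │  ┏━━━━━━━━━━━━━━━━━━━━━━━━━┓      
    │▒▒┃ ImageViewer             ┃      
    │  ┠─────────────────────────┨      
    │  ┃     █   █     █   █     ┃      
    │  ┃████ █ █ █████ █ █ █ █ ██┃      
    │Sc┃   █   █ █   █   █   █ █ ┃      
    │0 ┃ █ █████ █ █ █████████ █ ┃━━━━━━
━━━━━━━┃ █     █   █   █       █ ┃t     
       ┃████ █ ███████ █ ████████┃──────
       ┃     █   █ █   █ █     █ ┃:   ( 
       ┗━━━━━━━━━━━━━━━━━━━━━━━━━┛    [ 
                       ┃  Email:      [ 


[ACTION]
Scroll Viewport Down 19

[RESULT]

    │Next:            ┃                 
    │  ┏━━━━━━━━━━━━━━━━━━━━━━━━━┓      
    │▒▒┃ ImageViewer             ┃      
    │  ┠─────────────────────────┨      
    │  ┃     █   █     █   █     ┃      
    │  ┃████ █ █ █████ █ █ █ █ ██┃      
    │Sc┃   █   █ █   █   █   █ █ ┃      
    │0 ┃ █ █████ █ █ █████████ █ ┃━━━━━━
━━━━━━━┃ █     █   █   █       █ ┃t     
       ┃████ █ ███████ █ ████████┃──────
       ┃     █   █ █   █ █     █ ┃:   ( 
       ┗━━━━━━━━━━━━━━━━━━━━━━━━━┛    [ 
                       ┃  Email:      [ 
                       ┃  Priority:   [L
                       ┃  Name:       [ 
                       ┃                
                       ┗━━━━━━━━━━━━━━━━
                                        
                                        


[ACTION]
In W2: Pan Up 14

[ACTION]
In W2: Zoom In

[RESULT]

    │Next:            ┃                 
    │  ┏━━━━━━━━━━━━━━━━━━━━━━━━━┓      
    │▒▒┃ ImageViewer             ┃      
    │  ┠─────────────────────────┨      
    │  ┃          ██      ██     ┃      
    │  ┃          ██      ██     ┃      
    │Sc┃████████  ██  ██  ███████┃      
    │0 ┃████████  ██  ██  ███████┃━━━━━━
━━━━━━━┃      ██      ██  ██     ┃t     
       ┃      ██      ██  ██     ┃──────
       ┃  ██  ██████████  ██  ██ ┃:   ( 
       ┗━━━━━━━━━━━━━━━━━━━━━━━━━┛    [ 
                       ┃  Email:      [ 
                       ┃  Priority:   [L
                       ┃  Name:       [ 
                       ┃                
                       ┗━━━━━━━━━━━━━━━━
                                        
                                        


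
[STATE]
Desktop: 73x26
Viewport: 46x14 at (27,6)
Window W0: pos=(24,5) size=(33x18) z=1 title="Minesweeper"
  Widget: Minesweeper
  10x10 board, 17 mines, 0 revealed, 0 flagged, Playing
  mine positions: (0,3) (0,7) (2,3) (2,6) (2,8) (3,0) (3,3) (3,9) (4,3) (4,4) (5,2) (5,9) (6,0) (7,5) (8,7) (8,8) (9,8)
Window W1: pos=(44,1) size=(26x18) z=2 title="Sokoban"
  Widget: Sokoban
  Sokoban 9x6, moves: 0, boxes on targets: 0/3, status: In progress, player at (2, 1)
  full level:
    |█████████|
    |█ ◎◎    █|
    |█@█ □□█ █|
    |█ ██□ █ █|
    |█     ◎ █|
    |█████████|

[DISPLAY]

inesweeper       ┃█@█ □□█ █               ┃   
─────────────────┃█ ██□ █ █               ┃   
■■■■■■■■         ┃█     ◎ █               ┃   
■■■■■■■■         ┃█████████               ┃   
■■■■■■■■         ┃Moves: 0  0/3           ┃   
■■■■■■■■         ┃                        ┃   
■■■■■■■■         ┃                        ┃   
■■■■■■■■         ┃                        ┃   
■■■■■■■■         ┃                        ┃   
■■■■■■■■         ┃                        ┃   
■■■■■■■■         ┃                        ┃   
■■■■■■■■         ┃                        ┃   
                 ┗━━━━━━━━━━━━━━━━━━━━━━━━┛   
                             ┃                


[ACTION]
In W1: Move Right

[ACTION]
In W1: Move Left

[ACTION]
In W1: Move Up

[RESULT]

inesweeper       ┃█ █ □□█ █               ┃   
─────────────────┃█ ██□ █ █               ┃   
■■■■■■■■         ┃█     ◎ █               ┃   
■■■■■■■■         ┃█████████               ┃   
■■■■■■■■         ┃Moves: 1  0/3           ┃   
■■■■■■■■         ┃                        ┃   
■■■■■■■■         ┃                        ┃   
■■■■■■■■         ┃                        ┃   
■■■■■■■■         ┃                        ┃   
■■■■■■■■         ┃                        ┃   
■■■■■■■■         ┃                        ┃   
■■■■■■■■         ┃                        ┃   
                 ┗━━━━━━━━━━━━━━━━━━━━━━━━┛   
                             ┃                


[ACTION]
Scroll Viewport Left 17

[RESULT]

              ┃ Minesweeper       ┃█ █ □□█ █  
              ┠───────────────────┃█ ██□ █ █  
              ┃■■■■■■■■■■         ┃█     ◎ █  
              ┃■■■■■■■■■■         ┃█████████  
              ┃■■■■■■■■■■         ┃Moves: 1  0
              ┃■■■■■■■■■■         ┃           
              ┃■■■■■■■■■■         ┃           
              ┃■■■■■■■■■■         ┃           
              ┃■■■■■■■■■■         ┃           
              ┃■■■■■■■■■■         ┃           
              ┃■■■■■■■■■■         ┃           
              ┃■■■■■■■■■■         ┃           
              ┃                   ┗━━━━━━━━━━━
              ┃                               


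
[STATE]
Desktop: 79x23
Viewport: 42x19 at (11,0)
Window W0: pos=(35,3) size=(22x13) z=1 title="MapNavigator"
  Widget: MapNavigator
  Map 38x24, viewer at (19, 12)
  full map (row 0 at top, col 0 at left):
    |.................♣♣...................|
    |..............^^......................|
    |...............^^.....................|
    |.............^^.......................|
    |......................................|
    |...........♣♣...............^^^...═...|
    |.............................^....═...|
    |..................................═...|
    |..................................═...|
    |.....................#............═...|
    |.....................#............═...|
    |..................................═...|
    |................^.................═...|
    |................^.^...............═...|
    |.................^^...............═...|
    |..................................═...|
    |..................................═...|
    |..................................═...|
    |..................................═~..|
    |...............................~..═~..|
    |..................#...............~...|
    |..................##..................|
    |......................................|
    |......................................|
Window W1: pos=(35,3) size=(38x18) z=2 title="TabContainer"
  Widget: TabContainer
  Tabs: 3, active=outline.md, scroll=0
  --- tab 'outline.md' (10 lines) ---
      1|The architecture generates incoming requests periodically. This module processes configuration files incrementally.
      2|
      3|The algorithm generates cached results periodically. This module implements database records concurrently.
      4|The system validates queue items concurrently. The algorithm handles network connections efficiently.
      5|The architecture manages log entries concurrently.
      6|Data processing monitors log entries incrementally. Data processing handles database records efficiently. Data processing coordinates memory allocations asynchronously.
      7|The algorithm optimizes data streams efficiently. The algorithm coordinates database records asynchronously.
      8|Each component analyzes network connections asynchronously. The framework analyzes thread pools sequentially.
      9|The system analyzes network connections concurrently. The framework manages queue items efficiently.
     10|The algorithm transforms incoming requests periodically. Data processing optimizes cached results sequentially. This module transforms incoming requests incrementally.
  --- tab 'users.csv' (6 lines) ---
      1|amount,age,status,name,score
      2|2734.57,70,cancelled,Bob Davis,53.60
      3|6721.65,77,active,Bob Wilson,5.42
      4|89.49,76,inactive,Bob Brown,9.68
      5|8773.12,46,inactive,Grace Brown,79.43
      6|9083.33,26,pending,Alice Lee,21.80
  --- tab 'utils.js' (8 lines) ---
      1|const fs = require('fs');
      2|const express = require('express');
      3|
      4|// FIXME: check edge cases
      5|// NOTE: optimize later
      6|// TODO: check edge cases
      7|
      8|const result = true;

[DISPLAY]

                                          
                                          
                                          
                        ┏━━━━━━━━━━━━━━━━━
                        ┃ TabContainer    
                        ┠─────────────────
                        ┃[outline.md]│ use
                        ┃─────────────────
                        ┃The architecture 
                        ┃                 
                        ┃The algorithm gen
                        ┃The system valida
                        ┃The architecture 
                        ┃Data processing m
                        ┃The algorithm opt
                        ┃Each component an
                        ┃The system analyz
                        ┃The algorithm tra
                        ┃                 


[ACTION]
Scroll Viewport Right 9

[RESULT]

                                          
                                          
                                          
               ┏━━━━━━━━━━━━━━━━━━━━━━━━━━
               ┃ TabContainer             
               ┠──────────────────────────
               ┃[outline.md]│ users.csv │ 
               ┃──────────────────────────
               ┃The architecture generates
               ┃                          
               ┃The algorithm generates ca
               ┃The system validates queue
               ┃The architecture manages l
               ┃Data processing monitors l
               ┃The algorithm optimizes da
               ┃Each component analyzes ne
               ┃The system analyzes networ
               ┃The algorithm transforms i
               ┃                          


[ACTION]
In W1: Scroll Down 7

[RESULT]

                                          
                                          
                                          
               ┏━━━━━━━━━━━━━━━━━━━━━━━━━━
               ┃ TabContainer             
               ┠──────────────────────────
               ┃[outline.md]│ users.csv │ 
               ┃──────────────────────────
               ┃Each component analyzes ne
               ┃The system analyzes networ
               ┃The algorithm transforms i
               ┃                          
               ┃                          
               ┃                          
               ┃                          
               ┃                          
               ┃                          
               ┃                          
               ┃                          


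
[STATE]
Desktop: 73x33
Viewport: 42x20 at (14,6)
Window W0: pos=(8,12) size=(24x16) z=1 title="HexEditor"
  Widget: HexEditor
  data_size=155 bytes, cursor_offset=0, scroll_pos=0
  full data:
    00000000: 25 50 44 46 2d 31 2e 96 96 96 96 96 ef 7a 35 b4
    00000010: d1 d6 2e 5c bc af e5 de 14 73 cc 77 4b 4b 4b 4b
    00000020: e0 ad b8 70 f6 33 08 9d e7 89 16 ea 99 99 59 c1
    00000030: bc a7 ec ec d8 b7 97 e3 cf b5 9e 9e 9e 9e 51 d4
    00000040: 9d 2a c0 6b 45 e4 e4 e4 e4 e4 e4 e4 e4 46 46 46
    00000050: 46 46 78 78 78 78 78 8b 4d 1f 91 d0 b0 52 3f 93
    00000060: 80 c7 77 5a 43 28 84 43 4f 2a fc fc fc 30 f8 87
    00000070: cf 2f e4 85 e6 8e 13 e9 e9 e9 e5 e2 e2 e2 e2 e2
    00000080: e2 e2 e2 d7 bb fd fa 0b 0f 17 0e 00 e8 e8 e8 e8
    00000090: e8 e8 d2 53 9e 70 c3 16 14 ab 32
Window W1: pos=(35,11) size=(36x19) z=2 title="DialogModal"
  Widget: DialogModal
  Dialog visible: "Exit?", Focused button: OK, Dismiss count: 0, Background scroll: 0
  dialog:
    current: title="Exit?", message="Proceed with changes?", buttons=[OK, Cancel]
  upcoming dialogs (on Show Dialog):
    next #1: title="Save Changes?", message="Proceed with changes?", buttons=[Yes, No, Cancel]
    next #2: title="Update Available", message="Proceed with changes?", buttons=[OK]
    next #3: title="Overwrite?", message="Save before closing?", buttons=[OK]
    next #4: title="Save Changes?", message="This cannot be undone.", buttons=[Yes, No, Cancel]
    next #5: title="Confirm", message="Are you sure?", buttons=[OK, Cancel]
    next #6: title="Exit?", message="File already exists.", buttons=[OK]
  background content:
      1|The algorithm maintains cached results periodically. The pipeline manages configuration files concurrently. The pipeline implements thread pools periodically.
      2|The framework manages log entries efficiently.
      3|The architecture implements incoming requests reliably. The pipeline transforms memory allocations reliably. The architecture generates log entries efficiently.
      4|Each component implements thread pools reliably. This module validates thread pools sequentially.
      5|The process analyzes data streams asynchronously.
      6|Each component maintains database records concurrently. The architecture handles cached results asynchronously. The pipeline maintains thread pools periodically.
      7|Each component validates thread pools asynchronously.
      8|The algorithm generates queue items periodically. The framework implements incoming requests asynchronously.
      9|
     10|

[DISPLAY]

                                          
                                          
                                          
                                          
                                          
                     ┏━━━━━━━━━━━━━━━━━━━━
━━━━━━━━━━━━━━━━━┓   ┃ DialogModal        
ditor            ┃   ┠────────────────────
─────────────────┨   ┃The algorithm mainta
000  25 50 44 46 ┃   ┃The framework manage
010  d1 d6 2e 5c ┃   ┃The architecture imp
020  e0 ad b8 70 ┃   ┃Each component imple
030  bc a7 ec ec ┃   ┃The process analyzes
040  9d 2a c0 6b ┃   ┃Each┌───────────────
050  46 46 78 78 ┃   ┃Each│         Exit? 
060  80 c7 77 5a ┃   ┃The │ Proceed with c
070  cf 2f e4 85 ┃   ┃    │     [OK]  Canc
080  e2 e2 e2 d7 ┃   ┃    └───────────────
090  e8 e8 d2 53 ┃   ┃                    
                 ┃   ┃                    


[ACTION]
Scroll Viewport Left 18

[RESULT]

                                          
                                          
                                          
                                          
                                          
                                   ┏━━━━━━
        ┏━━━━━━━━━━━━━━━━━━━━━━┓   ┃ Dialo
        ┃ HexEditor            ┃   ┠──────
        ┠──────────────────────┨   ┃The al
        ┃00000000  25 50 44 46 ┃   ┃The fr
        ┃00000010  d1 d6 2e 5c ┃   ┃The ar
        ┃00000020  e0 ad b8 70 ┃   ┃Each c
        ┃00000030  bc a7 ec ec ┃   ┃The pr
        ┃00000040  9d 2a c0 6b ┃   ┃Each┌─
        ┃00000050  46 46 78 78 ┃   ┃Each│ 
        ┃00000060  80 c7 77 5a ┃   ┃The │ 
        ┃00000070  cf 2f e4 85 ┃   ┃    │ 
        ┃00000080  e2 e2 e2 d7 ┃   ┃    └─
        ┃00000090  e8 e8 d2 53 ┃   ┃      
        ┃                      ┃   ┃      


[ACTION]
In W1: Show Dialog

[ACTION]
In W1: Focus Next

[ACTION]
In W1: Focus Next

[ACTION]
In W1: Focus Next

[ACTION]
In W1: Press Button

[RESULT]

                                          
                                          
                                          
                                          
                                          
                                   ┏━━━━━━
        ┏━━━━━━━━━━━━━━━━━━━━━━┓   ┃ Dialo
        ┃ HexEditor            ┃   ┠──────
        ┠──────────────────────┨   ┃The al
        ┃00000000  25 50 44 46 ┃   ┃The fr
        ┃00000010  d1 d6 2e 5c ┃   ┃The ar
        ┃00000020  e0 ad b8 70 ┃   ┃Each c
        ┃00000030  bc a7 ec ec ┃   ┃The pr
        ┃00000040  9d 2a c0 6b ┃   ┃Each c
        ┃00000050  46 46 78 78 ┃   ┃Each c
        ┃00000060  80 c7 77 5a ┃   ┃The al
        ┃00000070  cf 2f e4 85 ┃   ┃      
        ┃00000080  e2 e2 e2 d7 ┃   ┃      
        ┃00000090  e8 e8 d2 53 ┃   ┃      
        ┃                      ┃   ┃      
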